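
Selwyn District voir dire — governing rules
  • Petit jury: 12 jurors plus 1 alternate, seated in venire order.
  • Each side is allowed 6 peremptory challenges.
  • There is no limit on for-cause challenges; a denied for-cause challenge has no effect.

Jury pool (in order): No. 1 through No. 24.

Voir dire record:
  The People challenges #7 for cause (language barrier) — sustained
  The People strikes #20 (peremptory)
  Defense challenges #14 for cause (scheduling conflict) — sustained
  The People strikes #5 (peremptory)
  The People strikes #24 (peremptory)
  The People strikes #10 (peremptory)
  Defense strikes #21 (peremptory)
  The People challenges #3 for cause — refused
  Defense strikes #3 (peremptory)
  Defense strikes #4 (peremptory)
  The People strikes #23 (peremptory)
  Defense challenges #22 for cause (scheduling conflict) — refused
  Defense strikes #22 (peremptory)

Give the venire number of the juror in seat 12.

18

Removed: #3, #4, #5, #7, #10, #14, #20, #21, #22, #23, #24.
Filling seats in venire order through position 12: #1, #2, #6, #8, #9, #11, #12, #13, #15, #16, #17, #18.
So seat 12 is #18.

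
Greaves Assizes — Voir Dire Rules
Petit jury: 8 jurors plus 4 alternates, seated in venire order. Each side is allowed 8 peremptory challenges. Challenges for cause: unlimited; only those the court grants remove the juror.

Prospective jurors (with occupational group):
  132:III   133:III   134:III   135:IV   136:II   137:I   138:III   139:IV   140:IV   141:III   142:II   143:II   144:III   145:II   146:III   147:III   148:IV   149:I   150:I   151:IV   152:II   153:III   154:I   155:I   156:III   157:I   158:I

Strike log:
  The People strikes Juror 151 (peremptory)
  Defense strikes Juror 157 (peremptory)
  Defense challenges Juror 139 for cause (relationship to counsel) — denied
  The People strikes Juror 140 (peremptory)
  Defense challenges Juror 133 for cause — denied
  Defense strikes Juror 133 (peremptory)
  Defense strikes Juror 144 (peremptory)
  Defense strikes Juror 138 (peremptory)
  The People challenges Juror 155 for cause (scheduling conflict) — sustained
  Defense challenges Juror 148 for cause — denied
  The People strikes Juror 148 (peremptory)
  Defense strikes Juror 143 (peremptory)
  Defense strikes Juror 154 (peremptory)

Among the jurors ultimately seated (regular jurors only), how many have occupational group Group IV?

Removed: #133, #138, #140, #143, #144, #148, #151, #154, #155, #157.
Seated jurors 1–8: #132, #134, #135, #136, #137, #139, #141, #142 (alternates #145, #146, #147, #149 not counted).
Of those, in Group IV: #135, #139 → 2.

2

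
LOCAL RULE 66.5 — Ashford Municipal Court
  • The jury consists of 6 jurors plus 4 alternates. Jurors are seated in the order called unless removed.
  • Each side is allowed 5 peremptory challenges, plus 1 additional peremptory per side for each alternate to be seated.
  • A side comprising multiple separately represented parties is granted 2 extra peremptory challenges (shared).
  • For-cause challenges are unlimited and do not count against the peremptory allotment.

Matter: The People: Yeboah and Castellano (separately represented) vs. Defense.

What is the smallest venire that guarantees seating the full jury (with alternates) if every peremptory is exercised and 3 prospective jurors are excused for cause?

Seats to fill: 6 + 4 alternates = 10.
Peremptories — The People: 5 + 1×4 + 2 = 11; Defense: 5 + 1×4 = 9; total 20.
For-cause removals: 3.
Minimum venire: 10 + 20 + 3 = 33.

33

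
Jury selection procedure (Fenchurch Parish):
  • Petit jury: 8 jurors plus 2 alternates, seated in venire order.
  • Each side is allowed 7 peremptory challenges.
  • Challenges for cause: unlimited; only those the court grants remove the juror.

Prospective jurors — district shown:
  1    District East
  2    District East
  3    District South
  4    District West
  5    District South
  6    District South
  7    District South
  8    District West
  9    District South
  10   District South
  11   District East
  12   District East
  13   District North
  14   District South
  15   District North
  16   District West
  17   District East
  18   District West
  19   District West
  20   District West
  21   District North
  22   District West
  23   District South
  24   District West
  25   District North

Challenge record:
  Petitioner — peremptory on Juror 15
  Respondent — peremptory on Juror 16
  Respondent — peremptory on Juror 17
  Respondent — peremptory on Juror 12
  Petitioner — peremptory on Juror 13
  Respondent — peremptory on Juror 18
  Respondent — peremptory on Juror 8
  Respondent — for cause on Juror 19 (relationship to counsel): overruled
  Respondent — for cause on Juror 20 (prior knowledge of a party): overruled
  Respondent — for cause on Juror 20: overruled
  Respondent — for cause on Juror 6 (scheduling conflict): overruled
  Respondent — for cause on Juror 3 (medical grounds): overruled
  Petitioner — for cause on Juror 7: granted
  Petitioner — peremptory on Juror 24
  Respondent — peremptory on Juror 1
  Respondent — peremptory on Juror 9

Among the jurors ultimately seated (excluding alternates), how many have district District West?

1

Removed: #1, #7, #8, #9, #12, #13, #15, #16, #17, #18, #24.
Seated jurors 1–8: #2, #3, #4, #5, #6, #10, #11, #14 (alternates #19, #20 not counted).
Of those, in District West: #4 → 1.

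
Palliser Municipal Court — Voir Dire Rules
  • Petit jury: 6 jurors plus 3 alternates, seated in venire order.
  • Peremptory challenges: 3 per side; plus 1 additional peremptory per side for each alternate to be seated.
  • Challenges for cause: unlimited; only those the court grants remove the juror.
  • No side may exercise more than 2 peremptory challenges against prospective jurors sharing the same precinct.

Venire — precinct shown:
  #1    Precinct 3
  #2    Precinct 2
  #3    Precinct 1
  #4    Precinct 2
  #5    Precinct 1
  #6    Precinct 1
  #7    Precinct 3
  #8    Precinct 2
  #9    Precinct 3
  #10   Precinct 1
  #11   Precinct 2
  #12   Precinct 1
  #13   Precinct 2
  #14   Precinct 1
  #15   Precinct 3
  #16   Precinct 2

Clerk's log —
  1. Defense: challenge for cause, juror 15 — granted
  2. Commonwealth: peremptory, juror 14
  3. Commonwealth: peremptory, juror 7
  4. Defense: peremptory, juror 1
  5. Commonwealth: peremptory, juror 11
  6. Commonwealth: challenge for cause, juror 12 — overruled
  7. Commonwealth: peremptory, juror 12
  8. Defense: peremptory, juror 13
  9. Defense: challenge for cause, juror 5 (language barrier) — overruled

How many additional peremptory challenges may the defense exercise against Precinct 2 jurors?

Defense peremptories so far: #1, #13 — 2 of 6 used, 4 left overall.
Against Precinct 2: #13 — 1 used; per-precinct cap 2 leaves 1.
Binding limit: min(4, 1) = 1.

1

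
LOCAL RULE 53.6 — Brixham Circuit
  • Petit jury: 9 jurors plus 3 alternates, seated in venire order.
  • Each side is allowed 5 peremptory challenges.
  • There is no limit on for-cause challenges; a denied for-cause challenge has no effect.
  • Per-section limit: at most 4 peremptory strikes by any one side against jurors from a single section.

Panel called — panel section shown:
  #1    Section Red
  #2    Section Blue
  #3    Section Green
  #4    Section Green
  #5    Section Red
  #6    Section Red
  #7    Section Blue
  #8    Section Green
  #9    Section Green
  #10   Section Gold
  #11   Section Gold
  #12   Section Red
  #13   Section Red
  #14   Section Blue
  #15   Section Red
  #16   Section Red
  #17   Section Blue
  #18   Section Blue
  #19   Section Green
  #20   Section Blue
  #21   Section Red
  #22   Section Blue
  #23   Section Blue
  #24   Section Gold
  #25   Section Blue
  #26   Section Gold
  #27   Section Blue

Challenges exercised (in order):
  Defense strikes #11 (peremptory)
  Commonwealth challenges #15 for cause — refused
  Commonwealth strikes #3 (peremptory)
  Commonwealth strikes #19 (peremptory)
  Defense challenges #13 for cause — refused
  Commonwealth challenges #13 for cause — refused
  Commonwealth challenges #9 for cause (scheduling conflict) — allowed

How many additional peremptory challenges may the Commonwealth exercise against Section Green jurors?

2

Commonwealth peremptories so far: #3, #19 — 2 of 5 used, 3 left overall.
Against Section Green: #3, #19 — 2 used; per-section cap 4 leaves 2.
Binding limit: min(3, 2) = 2.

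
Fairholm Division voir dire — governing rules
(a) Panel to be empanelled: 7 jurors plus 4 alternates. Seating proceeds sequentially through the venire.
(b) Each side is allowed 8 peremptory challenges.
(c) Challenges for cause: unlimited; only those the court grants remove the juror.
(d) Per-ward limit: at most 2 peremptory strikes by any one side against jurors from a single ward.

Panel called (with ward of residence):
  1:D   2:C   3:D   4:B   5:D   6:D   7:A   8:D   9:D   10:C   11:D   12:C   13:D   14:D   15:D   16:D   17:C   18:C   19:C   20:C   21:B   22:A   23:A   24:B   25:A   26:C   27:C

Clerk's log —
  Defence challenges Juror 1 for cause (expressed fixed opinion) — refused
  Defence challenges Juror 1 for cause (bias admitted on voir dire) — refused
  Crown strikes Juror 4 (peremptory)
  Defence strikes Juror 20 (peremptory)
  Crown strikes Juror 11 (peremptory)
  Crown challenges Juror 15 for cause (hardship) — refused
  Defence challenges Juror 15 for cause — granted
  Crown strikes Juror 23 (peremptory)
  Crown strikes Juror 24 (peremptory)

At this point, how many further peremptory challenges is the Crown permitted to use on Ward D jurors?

Crown peremptories so far: #4, #11, #23, #24 — 4 of 8 used, 4 left overall.
Against Ward D: #11 — 1 used; per-ward cap 2 leaves 1.
Binding limit: min(4, 1) = 1.

1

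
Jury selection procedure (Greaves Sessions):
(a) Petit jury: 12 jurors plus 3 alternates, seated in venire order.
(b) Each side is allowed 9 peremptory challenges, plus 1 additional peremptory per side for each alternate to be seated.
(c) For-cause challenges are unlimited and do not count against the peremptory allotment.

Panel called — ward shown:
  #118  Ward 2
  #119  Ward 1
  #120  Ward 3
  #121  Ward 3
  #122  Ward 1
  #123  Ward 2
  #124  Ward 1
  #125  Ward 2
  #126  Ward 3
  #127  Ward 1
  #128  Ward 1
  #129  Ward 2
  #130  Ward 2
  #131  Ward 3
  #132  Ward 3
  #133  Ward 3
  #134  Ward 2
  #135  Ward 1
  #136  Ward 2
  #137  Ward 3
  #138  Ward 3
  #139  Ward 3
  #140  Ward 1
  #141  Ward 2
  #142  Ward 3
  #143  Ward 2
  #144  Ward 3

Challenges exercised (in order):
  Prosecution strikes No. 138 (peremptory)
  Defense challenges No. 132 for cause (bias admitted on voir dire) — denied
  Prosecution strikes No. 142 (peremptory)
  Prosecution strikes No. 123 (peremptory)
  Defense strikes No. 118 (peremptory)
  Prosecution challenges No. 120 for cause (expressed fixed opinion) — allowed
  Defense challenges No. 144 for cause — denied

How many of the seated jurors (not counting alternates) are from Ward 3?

Removed: #118, #120, #123, #138, #142.
Seated jurors 1–12: #119, #121, #122, #124, #125, #126, #127, #128, #129, #130, #131, #132 (alternates #133, #134, #135 not counted).
Of those, in Ward 3: #121, #126, #131, #132 → 4.

4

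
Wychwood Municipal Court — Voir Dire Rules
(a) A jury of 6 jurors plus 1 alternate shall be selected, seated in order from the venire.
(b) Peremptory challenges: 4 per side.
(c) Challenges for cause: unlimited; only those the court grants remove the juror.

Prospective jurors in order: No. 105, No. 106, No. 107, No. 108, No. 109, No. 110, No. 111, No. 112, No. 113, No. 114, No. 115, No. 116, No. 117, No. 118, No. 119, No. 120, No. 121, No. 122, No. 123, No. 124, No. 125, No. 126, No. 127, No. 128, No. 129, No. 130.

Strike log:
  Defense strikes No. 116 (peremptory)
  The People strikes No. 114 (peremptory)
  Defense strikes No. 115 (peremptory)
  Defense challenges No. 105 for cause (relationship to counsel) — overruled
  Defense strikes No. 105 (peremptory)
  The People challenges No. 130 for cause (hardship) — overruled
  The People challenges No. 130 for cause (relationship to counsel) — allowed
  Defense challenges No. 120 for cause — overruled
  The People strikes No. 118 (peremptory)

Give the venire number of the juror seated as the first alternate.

Removed: #105, #114, #115, #116, #118, #130. (#120 stays — for-cause denied.)
Filling seats in venire order through position 7: #106, #107, #108, #109, #110, #111, #112.
So alternate 1 is #112.

112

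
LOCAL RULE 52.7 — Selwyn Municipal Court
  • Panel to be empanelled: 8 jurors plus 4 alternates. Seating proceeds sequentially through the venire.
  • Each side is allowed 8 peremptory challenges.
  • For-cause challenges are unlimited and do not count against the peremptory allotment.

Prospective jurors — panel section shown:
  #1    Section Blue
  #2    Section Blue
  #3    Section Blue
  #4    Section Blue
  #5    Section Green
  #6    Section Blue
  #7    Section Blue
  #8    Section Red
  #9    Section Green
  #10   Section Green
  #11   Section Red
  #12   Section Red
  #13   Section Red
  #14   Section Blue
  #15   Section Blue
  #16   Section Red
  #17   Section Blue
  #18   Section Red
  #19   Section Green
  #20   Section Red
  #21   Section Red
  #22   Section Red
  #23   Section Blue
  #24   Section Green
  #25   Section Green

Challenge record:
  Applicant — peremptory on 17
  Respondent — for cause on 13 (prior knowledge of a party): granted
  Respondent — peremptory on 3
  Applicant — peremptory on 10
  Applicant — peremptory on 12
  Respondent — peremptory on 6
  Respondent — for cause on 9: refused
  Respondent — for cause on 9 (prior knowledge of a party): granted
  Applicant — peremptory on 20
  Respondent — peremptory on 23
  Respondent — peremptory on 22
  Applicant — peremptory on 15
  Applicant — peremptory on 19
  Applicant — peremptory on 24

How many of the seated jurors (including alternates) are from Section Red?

Removed: #3, #6, #9, #10, #12, #13, #15, #17, #19, #20, #22, #23, #24.
Seated (12 incl. alternates): #1, #2, #4, #5, #7, #8, #11, #14, #16, #18, #21, #25.
Of those, in Section Red: #8, #11, #16, #18, #21 → 5.

5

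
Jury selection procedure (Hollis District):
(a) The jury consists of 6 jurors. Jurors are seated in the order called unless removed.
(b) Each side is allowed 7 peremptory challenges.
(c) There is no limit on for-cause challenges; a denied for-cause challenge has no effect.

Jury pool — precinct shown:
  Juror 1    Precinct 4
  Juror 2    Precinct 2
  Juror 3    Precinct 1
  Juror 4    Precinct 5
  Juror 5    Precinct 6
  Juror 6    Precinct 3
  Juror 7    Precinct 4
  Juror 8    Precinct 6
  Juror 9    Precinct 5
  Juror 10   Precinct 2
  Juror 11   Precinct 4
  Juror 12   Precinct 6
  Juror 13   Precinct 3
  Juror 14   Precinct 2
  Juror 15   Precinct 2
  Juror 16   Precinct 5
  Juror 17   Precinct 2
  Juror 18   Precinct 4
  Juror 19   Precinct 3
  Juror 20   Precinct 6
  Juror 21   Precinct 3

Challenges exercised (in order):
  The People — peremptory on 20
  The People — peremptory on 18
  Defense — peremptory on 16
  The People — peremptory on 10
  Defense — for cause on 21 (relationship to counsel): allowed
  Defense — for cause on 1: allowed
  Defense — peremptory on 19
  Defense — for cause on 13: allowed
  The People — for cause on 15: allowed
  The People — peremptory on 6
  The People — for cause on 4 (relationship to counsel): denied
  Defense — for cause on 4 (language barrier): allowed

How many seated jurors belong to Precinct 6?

Removed: #1, #4, #6, #10, #13, #15, #16, #18, #19, #20, #21.
Seated jurors 1–6: #2, #3, #5, #7, #8, #9.
Of those, in Precinct 6: #5, #8 → 2.

2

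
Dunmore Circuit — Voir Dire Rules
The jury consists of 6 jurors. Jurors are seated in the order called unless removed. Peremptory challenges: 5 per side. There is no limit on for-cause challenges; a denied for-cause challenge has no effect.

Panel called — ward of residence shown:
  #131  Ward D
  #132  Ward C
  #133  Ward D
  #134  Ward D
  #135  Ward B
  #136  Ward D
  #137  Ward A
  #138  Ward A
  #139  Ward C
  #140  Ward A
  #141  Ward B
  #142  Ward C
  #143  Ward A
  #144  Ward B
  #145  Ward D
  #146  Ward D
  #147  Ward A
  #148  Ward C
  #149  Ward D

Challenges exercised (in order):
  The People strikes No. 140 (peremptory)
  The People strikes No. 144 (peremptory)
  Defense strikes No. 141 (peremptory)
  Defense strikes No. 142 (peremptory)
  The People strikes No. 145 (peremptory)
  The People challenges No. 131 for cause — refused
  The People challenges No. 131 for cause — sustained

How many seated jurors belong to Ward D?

Removed: #131, #140, #141, #142, #144, #145.
Seated jurors 1–6: #132, #133, #134, #135, #136, #137.
Of those, in Ward D: #133, #134, #136 → 3.

3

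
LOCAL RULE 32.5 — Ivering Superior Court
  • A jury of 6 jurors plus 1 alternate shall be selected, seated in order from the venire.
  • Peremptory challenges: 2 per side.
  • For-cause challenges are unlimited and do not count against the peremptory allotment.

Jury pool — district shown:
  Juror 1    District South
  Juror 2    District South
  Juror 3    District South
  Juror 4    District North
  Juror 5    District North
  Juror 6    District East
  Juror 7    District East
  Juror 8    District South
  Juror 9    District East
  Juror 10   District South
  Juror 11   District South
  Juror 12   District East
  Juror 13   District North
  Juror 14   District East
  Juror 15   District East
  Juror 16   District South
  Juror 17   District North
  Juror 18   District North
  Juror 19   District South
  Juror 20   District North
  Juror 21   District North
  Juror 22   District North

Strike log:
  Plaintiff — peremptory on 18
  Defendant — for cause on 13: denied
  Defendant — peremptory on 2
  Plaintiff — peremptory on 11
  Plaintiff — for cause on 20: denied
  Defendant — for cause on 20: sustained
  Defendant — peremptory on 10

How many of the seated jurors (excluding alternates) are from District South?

2

Removed: #2, #10, #11, #18, #20.
Seated jurors 1–6: #1, #3, #4, #5, #6, #7 (alternates #8 not counted).
Of those, in District South: #1, #3 → 2.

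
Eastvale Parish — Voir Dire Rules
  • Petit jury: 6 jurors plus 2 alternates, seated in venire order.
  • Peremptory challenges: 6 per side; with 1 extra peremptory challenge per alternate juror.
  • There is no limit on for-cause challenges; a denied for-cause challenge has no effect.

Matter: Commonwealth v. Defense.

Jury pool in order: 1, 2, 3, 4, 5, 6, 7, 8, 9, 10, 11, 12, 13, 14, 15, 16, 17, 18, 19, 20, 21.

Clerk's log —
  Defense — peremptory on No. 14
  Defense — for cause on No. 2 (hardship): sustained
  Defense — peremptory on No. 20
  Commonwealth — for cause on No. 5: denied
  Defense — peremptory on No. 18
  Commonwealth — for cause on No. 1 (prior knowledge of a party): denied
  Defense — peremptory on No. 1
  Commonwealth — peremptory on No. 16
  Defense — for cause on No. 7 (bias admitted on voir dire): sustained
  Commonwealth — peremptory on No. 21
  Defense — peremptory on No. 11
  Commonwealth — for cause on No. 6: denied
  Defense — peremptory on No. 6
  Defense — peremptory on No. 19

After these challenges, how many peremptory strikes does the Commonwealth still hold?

Commonwealth allotment: 6 base + 1 × 2 alternates = 8.
Commonwealth peremptories used: #16, #21 — 2 (for-cause on #5, #1, #6 don't count).
Remaining: 8 − 2 = 6.

6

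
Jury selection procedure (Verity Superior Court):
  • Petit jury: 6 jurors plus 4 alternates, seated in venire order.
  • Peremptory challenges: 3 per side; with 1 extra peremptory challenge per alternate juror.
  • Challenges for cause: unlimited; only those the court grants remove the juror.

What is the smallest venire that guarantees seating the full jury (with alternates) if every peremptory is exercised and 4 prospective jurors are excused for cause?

Seats to fill: 6 + 4 alternates = 10.
Peremptories: 3 + 1×4 = 7 per side × 2 sides = 14.
For-cause removals: 4.
Minimum venire: 10 + 14 + 4 = 28.

28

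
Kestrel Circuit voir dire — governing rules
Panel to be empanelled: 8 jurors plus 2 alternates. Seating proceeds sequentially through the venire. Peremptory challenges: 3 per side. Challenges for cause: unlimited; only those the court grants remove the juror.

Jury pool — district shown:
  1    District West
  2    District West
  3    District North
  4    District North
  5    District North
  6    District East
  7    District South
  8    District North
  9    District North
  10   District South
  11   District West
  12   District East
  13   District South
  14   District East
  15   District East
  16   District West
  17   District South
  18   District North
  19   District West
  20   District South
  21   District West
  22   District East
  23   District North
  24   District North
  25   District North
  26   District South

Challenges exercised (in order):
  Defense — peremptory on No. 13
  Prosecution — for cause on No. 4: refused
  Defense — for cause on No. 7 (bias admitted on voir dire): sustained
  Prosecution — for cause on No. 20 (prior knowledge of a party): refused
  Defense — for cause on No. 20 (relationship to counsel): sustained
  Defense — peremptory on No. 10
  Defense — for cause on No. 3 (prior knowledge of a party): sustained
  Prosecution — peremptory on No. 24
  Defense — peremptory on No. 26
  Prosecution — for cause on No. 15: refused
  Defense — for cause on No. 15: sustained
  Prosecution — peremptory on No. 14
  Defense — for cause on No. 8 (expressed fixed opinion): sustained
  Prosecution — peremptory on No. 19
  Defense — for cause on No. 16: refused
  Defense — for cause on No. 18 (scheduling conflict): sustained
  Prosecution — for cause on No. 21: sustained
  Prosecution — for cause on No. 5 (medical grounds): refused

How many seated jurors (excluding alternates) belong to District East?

Removed: #3, #7, #8, #10, #13, #14, #15, #18, #19, #20, #21, #24, #26.
Seated jurors 1–8: #1, #2, #4, #5, #6, #9, #11, #12 (alternates #16, #17 not counted).
Of those, in District East: #6, #12 → 2.

2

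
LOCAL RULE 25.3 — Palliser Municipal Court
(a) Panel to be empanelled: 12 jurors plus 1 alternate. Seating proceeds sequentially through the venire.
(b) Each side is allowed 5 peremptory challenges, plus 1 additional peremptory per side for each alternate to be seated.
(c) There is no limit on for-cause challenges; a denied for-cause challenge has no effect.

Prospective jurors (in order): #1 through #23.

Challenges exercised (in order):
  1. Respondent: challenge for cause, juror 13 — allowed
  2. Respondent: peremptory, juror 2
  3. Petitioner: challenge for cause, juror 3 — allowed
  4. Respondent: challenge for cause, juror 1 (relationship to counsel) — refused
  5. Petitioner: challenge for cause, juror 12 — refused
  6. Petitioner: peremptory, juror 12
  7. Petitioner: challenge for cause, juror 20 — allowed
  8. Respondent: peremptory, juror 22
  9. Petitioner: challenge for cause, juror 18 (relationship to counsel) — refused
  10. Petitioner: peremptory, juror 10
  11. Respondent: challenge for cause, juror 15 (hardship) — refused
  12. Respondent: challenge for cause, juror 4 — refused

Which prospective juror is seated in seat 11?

Removed: #2, #3, #10, #12, #13, #20, #22. (#1, #4, #15, #18 stay — for-cause denied.)
Filling seats in venire order through position 11: #1, #4, #5, #6, #7, #8, #9, #11, #14, #15, #16.
So seat 11 is #16.

16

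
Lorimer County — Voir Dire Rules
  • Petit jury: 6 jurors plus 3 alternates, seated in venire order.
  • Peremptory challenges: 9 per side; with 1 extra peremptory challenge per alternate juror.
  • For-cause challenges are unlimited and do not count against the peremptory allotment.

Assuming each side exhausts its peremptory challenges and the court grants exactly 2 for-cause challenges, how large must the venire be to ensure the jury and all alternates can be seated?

Seats to fill: 6 + 3 alternates = 9.
Peremptories: 9 + 1×3 = 12 per side × 2 sides = 24.
For-cause removals: 2.
Minimum venire: 9 + 24 + 2 = 35.

35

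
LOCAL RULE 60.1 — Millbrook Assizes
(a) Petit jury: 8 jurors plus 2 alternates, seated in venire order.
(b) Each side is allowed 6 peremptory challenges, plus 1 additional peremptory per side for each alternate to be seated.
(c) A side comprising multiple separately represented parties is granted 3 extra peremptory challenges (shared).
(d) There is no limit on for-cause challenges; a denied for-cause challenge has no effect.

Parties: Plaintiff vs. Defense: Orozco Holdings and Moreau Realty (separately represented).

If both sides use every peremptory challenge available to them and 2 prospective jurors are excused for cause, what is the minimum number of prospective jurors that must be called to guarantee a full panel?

Seats to fill: 8 + 2 alternates = 10.
Peremptories — Plaintiff: 6 + 1×2 = 8; Defense: 6 + 1×2 + 3 = 11; total 19.
For-cause removals: 2.
Minimum venire: 10 + 19 + 2 = 31.

31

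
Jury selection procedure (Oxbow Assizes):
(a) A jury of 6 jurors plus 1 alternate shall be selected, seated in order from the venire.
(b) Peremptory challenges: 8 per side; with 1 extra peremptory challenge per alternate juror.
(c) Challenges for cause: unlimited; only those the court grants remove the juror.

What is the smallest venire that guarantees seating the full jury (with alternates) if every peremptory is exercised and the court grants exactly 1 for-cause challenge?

26

Seats to fill: 6 + 1 alternates = 7.
Peremptories: 8 + 1×1 = 9 per side × 2 sides = 18.
For-cause removals: 1.
Minimum venire: 7 + 18 + 1 = 26.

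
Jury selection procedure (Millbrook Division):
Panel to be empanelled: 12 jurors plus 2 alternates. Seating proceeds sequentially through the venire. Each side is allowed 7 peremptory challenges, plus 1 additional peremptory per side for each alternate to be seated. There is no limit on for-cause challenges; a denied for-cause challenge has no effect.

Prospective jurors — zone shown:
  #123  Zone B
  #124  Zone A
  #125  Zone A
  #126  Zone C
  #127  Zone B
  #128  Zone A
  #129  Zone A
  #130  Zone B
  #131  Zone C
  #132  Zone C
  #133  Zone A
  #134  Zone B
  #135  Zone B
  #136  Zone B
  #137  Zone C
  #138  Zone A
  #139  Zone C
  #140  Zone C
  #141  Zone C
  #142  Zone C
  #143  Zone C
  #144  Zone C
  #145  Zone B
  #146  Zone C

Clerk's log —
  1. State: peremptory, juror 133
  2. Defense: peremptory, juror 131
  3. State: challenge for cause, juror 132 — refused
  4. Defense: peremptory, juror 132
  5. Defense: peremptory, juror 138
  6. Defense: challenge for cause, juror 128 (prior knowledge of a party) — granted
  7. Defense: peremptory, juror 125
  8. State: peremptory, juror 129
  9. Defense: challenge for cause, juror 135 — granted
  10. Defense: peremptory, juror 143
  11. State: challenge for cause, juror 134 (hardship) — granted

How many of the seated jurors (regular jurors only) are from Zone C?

Removed: #125, #128, #129, #131, #132, #133, #134, #135, #138, #143.
Seated jurors 1–12: #123, #124, #126, #127, #130, #136, #137, #139, #140, #141, #142, #144 (alternates #145, #146 not counted).
Of those, in Zone C: #126, #137, #139, #140, #141, #142, #144 → 7.

7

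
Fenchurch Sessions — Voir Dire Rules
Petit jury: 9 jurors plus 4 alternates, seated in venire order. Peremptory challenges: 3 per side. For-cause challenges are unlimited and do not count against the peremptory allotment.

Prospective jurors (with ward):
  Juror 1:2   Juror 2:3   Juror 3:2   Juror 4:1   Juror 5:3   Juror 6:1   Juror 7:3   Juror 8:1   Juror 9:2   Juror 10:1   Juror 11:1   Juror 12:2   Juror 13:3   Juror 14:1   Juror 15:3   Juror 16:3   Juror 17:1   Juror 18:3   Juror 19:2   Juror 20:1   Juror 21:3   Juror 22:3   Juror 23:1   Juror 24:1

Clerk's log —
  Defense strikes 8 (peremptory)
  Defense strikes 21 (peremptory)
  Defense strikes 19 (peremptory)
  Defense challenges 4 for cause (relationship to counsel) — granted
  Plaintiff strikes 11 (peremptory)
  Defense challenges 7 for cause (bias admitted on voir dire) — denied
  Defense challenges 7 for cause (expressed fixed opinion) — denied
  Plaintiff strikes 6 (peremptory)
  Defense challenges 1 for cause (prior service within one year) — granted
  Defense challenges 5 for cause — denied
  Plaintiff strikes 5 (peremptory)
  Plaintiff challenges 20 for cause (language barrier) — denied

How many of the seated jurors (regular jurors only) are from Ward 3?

4

Removed: #1, #4, #5, #6, #8, #11, #19, #21.
Seated jurors 1–9: #2, #3, #7, #9, #10, #12, #13, #14, #15 (alternates #16, #17, #18, #20 not counted).
Of those, in Ward 3: #2, #7, #13, #15 → 4.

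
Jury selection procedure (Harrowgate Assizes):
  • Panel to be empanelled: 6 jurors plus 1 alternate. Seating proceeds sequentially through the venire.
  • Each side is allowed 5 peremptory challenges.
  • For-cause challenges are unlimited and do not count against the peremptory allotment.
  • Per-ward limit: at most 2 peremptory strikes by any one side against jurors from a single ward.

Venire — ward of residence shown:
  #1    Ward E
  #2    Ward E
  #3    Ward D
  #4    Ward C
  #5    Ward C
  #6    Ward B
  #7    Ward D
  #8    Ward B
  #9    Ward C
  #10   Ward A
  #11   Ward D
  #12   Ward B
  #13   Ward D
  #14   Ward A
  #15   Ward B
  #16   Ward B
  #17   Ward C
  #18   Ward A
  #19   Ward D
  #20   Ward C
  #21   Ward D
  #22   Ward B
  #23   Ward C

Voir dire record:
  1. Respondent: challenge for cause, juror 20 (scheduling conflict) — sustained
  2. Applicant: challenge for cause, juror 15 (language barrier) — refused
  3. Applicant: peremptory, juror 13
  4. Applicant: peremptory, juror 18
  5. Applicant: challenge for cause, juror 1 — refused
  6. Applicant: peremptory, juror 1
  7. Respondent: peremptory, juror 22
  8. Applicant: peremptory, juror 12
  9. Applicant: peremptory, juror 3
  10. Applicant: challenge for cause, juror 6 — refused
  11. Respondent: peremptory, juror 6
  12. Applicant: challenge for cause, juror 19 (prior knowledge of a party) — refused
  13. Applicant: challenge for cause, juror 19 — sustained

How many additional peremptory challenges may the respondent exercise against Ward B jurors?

Respondent peremptories so far: #22, #6 — 2 of 5 used, 3 left overall.
Against Ward B: #22, #6 — 2 used; per-ward cap 2 leaves 0.
Binding limit: min(3, 0) = 0.

0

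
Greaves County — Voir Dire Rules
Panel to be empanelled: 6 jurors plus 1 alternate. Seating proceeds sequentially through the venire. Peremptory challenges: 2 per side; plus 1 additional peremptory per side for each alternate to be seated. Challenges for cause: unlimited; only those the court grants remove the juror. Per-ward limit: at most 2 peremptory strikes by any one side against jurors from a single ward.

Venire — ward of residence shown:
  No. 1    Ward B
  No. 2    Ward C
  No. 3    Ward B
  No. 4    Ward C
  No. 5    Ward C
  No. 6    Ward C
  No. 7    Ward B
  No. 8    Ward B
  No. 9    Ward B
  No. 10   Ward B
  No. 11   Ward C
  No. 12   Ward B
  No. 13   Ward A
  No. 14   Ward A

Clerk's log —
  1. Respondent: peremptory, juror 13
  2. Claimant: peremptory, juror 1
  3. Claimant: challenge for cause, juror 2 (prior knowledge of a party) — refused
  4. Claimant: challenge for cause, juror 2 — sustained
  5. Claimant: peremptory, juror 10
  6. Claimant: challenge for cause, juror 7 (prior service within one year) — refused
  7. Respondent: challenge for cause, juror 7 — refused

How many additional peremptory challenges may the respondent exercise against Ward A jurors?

1

Respondent peremptories so far: #13 — 1 of 3 used, 2 left overall.
Against Ward A: #13 — 1 used; per-ward cap 2 leaves 1.
Binding limit: min(2, 1) = 1.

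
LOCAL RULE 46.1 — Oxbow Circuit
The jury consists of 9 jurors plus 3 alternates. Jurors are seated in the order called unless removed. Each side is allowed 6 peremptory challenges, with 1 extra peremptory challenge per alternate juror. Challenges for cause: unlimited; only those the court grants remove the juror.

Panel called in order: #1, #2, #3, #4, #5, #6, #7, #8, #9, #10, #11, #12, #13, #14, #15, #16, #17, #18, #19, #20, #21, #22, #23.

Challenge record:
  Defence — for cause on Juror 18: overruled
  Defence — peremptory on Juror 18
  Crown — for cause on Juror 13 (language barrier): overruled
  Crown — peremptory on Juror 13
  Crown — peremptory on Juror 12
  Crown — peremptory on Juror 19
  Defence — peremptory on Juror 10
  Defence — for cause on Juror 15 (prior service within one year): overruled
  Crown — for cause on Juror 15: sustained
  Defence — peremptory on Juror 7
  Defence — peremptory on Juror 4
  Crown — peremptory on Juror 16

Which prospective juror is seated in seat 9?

Removed: #4, #7, #10, #12, #13, #15, #16, #18, #19.
Filling seats in venire order through position 9: #1, #2, #3, #5, #6, #8, #9, #11, #14.
So seat 9 is #14.

14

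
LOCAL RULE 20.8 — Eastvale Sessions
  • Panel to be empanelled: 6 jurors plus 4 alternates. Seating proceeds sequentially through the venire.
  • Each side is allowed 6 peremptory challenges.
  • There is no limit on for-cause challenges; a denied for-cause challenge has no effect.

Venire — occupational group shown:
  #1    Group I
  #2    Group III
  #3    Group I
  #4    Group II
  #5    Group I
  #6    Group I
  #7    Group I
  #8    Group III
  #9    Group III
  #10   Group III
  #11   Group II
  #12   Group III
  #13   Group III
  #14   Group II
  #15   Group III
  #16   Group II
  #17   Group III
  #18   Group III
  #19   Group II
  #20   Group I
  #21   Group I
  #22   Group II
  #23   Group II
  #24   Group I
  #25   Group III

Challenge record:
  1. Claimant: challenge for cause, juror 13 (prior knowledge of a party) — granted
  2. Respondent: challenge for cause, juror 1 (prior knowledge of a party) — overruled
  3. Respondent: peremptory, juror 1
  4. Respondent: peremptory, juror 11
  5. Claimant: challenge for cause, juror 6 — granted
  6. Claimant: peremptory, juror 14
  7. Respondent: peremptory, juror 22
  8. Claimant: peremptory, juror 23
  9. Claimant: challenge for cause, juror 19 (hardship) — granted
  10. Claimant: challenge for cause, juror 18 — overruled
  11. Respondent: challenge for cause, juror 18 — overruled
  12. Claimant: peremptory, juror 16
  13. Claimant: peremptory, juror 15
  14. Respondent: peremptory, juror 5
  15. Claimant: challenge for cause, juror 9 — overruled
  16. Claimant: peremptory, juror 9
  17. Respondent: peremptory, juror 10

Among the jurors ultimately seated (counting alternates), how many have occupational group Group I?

Removed: #1, #5, #6, #9, #10, #11, #13, #14, #15, #16, #19, #22, #23.
Seated (10 incl. alternates): #2, #3, #4, #7, #8, #12, #17, #18, #20, #21.
Of those, in Group I: #3, #7, #20, #21 → 4.

4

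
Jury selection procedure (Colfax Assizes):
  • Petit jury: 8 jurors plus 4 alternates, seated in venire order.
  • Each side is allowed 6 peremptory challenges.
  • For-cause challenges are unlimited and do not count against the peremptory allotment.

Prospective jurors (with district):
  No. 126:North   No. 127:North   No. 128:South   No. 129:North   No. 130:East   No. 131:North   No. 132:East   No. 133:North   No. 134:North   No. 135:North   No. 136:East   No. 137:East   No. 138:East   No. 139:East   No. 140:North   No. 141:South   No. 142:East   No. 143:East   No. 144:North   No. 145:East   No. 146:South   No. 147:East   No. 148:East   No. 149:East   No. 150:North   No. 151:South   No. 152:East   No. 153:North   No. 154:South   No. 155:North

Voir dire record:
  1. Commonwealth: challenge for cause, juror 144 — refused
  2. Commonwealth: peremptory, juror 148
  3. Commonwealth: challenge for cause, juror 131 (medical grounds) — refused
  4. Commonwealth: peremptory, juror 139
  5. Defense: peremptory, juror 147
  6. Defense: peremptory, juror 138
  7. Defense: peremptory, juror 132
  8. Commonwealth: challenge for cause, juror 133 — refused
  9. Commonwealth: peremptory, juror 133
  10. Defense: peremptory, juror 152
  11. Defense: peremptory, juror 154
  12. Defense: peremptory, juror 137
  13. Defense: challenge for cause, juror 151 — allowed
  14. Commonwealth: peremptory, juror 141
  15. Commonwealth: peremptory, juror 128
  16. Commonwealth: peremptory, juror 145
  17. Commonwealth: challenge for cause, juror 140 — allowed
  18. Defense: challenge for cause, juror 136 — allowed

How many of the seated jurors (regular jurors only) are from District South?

0

Removed: #128, #132, #133, #136, #137, #138, #139, #140, #141, #145, #147, #148, #151, #152, #154.
Seated jurors 1–8: #126, #127, #129, #130, #131, #134, #135, #142 (alternates #143, #144, #146, #149 not counted).
None of those are in District South → 0.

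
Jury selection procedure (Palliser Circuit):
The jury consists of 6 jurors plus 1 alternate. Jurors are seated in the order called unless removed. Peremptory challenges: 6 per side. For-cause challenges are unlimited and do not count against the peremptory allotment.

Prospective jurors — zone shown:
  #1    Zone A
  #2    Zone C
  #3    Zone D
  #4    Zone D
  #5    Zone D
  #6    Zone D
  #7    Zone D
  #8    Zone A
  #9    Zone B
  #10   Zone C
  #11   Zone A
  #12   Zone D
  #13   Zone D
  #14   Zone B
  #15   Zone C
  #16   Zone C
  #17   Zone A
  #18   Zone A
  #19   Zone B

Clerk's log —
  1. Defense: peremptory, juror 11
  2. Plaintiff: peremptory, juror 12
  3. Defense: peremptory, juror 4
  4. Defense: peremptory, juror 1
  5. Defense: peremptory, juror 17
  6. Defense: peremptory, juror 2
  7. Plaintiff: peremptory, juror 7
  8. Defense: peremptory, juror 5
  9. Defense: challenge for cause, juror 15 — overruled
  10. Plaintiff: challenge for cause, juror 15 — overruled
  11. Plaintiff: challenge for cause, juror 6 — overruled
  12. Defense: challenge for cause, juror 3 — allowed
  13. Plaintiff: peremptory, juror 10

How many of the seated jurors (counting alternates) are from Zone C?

Removed: #1, #2, #3, #4, #5, #7, #10, #11, #12, #17.
Seated (7 incl. alternates): #6, #8, #9, #13, #14, #15, #16.
Of those, in Zone C: #15, #16 → 2.

2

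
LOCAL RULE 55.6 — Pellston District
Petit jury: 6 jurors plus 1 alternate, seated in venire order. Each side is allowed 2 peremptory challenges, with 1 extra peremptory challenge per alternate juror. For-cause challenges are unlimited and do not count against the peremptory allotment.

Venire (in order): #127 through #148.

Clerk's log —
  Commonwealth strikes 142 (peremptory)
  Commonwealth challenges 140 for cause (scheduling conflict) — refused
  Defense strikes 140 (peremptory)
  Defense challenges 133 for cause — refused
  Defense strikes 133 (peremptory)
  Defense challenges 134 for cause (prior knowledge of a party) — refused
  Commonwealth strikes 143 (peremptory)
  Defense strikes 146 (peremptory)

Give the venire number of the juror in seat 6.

132

Removed: #133, #140, #142, #143, #146. (#134 stays — for-cause denied.)
Seating in order: seats 1–6 → #127, #128, #129, #130, #131, #132; alternates → #134.
So seat 6 is #132.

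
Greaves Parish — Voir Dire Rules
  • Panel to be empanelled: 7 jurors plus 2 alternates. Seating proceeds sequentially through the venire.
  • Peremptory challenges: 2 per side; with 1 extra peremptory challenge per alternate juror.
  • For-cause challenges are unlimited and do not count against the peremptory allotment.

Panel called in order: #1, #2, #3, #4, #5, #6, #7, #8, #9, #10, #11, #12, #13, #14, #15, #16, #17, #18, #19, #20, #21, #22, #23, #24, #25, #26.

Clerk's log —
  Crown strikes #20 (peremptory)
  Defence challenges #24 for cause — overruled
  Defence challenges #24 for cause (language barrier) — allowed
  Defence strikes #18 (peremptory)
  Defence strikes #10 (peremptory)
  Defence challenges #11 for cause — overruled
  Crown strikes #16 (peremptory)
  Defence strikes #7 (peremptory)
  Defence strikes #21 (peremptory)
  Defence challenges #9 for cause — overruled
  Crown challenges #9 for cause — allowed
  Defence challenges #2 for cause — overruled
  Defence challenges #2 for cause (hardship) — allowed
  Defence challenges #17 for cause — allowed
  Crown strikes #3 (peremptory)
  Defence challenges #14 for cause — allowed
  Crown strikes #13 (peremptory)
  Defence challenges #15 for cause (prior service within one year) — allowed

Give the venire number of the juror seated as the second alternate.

22

Removed: #2, #3, #7, #9, #10, #13, #14, #15, #16, #17, #18, #20, #21, #24. (#11 stays — for-cause denied.)
Seating in order: seats 1–7 → #1, #4, #5, #6, #8, #11, #12; alternates → #19, #22.
So alternate 2 is #22.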